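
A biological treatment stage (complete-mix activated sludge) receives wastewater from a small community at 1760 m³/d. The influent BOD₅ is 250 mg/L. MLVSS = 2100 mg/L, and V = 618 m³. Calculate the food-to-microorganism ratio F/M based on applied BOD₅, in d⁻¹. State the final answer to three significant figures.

F/M ≈ 0.339 d⁻¹

F/M = Q·S₀ / (V·X) = 1760 × 250 / (618.0 × 2100) = 0.3390 g BOD₅·(g VSS·d)⁻¹.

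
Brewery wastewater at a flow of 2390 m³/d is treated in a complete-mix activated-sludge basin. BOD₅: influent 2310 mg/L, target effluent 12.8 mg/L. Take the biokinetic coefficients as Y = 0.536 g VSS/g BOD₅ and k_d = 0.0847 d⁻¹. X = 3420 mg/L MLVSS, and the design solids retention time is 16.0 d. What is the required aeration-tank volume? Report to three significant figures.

From the SRT design equation V = Y Q (S₀−S) θ_c / [X (1 + k_d θ_c)] = 0.536 × 2390 × (2310 − 12.8) × 16.0 / [3420 × (1 + 0.0847 × 16.0)] = 4.71×10^7 / 8055 = 5846 m³.

V ≈ 5850 m³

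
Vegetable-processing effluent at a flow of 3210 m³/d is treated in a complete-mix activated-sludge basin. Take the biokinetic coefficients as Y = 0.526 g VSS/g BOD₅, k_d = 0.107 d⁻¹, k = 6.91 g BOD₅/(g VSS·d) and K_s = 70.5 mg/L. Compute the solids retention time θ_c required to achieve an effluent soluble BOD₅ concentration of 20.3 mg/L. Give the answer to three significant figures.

θ_c ≈ 1.42 d

Specific growth rate at S = 20.3 mg/L: μ = YkS/(K_s+S) = 0.526·6.91·20.3/(70.5+20.3) = 0.8126 d⁻¹.
1/θ_c = 0.8126 − 0.107 = 0.7056 d⁻¹, so θ_c = 1.417 d.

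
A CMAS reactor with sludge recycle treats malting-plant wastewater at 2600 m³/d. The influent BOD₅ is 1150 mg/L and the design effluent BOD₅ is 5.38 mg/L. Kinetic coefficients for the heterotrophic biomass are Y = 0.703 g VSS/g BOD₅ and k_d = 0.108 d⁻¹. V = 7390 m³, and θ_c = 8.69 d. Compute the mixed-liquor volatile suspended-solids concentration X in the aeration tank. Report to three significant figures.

X ≈ 1270 mg/L

Solving the biomass balance for X: X = Y Q (S₀−S) θ_c / [V (1+k_d θ_c)] = 0.703 × 2600 × (1150 − 5.38) × 8.69 / [7390 × (1 + 0.108 × 8.69)] = 1269 mg/L.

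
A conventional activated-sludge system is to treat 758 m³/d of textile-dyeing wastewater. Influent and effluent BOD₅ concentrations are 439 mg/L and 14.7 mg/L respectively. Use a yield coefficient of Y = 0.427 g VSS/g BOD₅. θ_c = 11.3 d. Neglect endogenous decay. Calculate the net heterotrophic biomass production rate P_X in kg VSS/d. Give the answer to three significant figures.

P_X ≈ 137 kg VSS/d

Since k_d ≈ 0, Y_obs = Y = 0.427 g VSS/g BOD₅.
Q·(S₀ − S) = 758 × (439 − 14.7) × 10⁻³ = 321.6 kg/d removed.
P_X = Y_obs · Q(S₀ − S) = 0.4270 × 321.6 = 137.3 kg VSS/d.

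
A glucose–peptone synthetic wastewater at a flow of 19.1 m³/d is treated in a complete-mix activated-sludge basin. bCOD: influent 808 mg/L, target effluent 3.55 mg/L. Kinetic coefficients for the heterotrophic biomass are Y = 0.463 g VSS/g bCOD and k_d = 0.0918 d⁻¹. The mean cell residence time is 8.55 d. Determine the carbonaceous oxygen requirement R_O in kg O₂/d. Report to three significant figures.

R_O ≈ 9.71 kg O₂/d

Observed yield with endogenous decay: Y_obs = Y / (1 + k_d·θ_c) = 0.463 / (1 + 0.0918 × 8.55) = 0.463 / 1.785 = 0.2594 g VSS/g bCOD.
Q·(S₀ − S) = 19.1 × (808 − 3.55) × 10⁻³ = 15.36 kg/d removed.
Net sludge production P_X = 0.2594 × 15.36 = 3.986 kg VSS/d.
R_O = Q·(S₀ − S) − 1.42·P_X = 15.36 − 1.42 × 3.986 = 9.705 kg O₂/d.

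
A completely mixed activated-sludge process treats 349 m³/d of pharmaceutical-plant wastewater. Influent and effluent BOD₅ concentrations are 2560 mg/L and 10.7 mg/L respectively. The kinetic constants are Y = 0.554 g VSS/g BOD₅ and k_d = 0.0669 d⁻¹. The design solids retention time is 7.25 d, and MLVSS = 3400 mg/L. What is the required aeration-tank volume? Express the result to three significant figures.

V ≈ 708 m³

From the SRT design equation V = Y Q (S₀−S) θ_c / [X (1 + k_d θ_c)] = 0.554 × 349 × (2560 − 10.7) × 7.25 / [3400 × (1 + 0.0669 × 7.25)] = 3.57×10^6 / 5049 = 707.8 m³.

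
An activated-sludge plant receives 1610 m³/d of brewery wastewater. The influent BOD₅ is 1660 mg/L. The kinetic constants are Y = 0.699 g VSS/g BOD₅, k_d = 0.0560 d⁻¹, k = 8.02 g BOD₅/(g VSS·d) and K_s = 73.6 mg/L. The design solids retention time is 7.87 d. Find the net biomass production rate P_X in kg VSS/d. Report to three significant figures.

From the Monod/SRT balance for a CMAS, S = K_s·(1+k_d θ_c)/[θ_c·(Y k − k_d) − 1] = 73.6 × (1 + 0.0560 × 7.87) / [7.87 × (0.699 × 8.02 − 0.0560) − 1] = 106.0 / 42.68 = 2.485 mg/L.
Y_obs = Y / (1 + k_d θ_c) = 0.699 / (1 + 0.0560 × 7.87) = 0.699 / 1.441 = 0.4852.
ΔS = 1660 − 2.48 = 1658 mg/L, so the substrate removal rate is 1610 × 1658/1000 = 2669 kg BOD₅/d.
Net biomass production P_X = Y_obs × Q·(S₀ − S) = 0.4852 × 2669 = 1295 kg VSS/d.

P_X ≈ 1290 kg VSS/d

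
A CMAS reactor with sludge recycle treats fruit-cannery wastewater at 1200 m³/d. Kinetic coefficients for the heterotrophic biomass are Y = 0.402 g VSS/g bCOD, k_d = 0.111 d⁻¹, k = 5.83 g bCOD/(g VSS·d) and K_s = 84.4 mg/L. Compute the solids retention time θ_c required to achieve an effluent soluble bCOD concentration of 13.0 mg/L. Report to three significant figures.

Specific growth rate at S = 13.0 mg/L: μ = YkS/(K_s+S) = 0.402·5.83·13.0/(84.4+13.0) = 0.3128 d⁻¹.
Then 1/θ_c = μ − k_d = 0.3128 − 0.111 = 0.2018 d⁻¹, giving θ_c = 4.955 d.

θ_c ≈ 4.96 d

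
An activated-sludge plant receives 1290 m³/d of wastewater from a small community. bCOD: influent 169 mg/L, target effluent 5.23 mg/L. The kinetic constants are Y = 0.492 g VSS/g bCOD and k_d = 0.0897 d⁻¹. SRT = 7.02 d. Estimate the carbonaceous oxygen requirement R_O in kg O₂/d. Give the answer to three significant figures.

The observed yield is Y_obs = Y/(1 + k_d·θ_c) = 0.492 / (1 + 0.0897 × 7.02) = 0.492 / 1.630 = 0.3019 g VSS per g bCOD removed.
Substrate removed = Q·(S₀ − S) = 1290 m³/d × (169 − 5.23) g/m³ = 2.11×10^5 g/d = 211.3 kg/d.
P_X = Y_obs·Q·(S₀ − S) = 0.3019 × 211.3 = 63.78 kg VSS/d.
R_O = Q·ΔS − 1.42 P_X = 211.3 − 90.57 = 120.7 kg O₂/d.

R_O ≈ 121 kg O₂/d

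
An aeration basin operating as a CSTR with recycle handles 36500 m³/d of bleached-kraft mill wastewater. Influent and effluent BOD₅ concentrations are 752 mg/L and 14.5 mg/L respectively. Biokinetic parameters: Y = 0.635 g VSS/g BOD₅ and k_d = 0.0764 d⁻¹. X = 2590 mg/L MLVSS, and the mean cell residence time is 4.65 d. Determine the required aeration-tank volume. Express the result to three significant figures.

Steady-state biomass mass balance: V·X·(1 + k_d·θ_c) = Y·Q·(S₀ − S)·θ_c, so V = 0.635 × 36500 × (752 − 14.5) × 4.65 / [2590 × (1 + 0.0764 × 4.65)] = 7.95×10^7 / 3510 = 22644 m³.

V ≈ 22600 m³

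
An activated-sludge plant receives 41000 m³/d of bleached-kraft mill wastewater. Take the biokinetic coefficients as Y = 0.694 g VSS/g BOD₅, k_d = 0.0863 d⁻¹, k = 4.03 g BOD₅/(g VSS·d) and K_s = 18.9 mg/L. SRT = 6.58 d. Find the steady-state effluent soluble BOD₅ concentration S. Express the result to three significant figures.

S ≈ 1.76 mg/L

For a completely mixed reactor with recycle the Lawrence–McCarty relation gives S = K_s·(1 + k_d·θ_c) / [θ_c·(Y·k − k_d) − 1] = 18.9 × (1 + 0.0863 × 6.58) / [6.58 × (0.694 × 4.03 − 0.0863) − 1] = 29.63 / 16.84 = 1.760 mg/L.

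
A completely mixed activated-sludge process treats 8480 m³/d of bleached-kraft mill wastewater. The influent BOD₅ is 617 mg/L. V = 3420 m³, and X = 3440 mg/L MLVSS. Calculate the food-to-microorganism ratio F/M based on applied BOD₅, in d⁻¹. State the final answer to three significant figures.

F/M ≈ 0.445 d⁻¹

Food-to-microorganism ratio F/M = Q S₀ / (V X) = 8480 × 617 / (3420 × 3440) = 0.4447 d⁻¹.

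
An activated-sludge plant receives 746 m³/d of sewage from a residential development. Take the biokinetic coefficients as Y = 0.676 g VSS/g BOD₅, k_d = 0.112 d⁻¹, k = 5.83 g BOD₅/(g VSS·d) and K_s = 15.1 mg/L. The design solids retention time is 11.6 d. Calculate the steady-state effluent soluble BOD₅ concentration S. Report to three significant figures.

S ≈ 0.800 mg/L

For a completely mixed reactor with recycle the Lawrence–McCarty relation gives S = K_s·(1 + k_d·θ_c) / [θ_c·(Y·k − k_d) − 1] = 15.1 × (1 + 0.112 × 11.6) / [11.6 × (0.676 × 5.83 − 0.112) − 1] = 34.72 / 43.42 = 0.7996 mg/L.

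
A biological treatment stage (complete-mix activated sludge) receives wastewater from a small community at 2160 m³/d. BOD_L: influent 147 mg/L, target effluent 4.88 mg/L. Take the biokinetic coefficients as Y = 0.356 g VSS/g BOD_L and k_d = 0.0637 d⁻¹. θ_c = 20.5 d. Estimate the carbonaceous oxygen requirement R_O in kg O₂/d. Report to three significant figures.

R_O ≈ 240 kg O₂/d

Correct the yield for decay: Y_obs = Y/(1 + k_d θ_c) = 0.356 / (1 + 0.0637 × 20.5) = 0.356 / 2.306 = 0.1544.
ΔS = 147 − 4.88 = 142.1 mg/L, so the substrate removal rate is 2160 × 142.1/1000 = 307.0 kg BOD_L/d.
Biomass synthesised: P_X = Y_obs × 307.0 = 47.39 kg VSS/d.
Carbonaceous O₂ demand = substrate oxidised − cell-mass equivalent = 307.0 − 1.42 × 47.39 = 239.7 kg O₂/d.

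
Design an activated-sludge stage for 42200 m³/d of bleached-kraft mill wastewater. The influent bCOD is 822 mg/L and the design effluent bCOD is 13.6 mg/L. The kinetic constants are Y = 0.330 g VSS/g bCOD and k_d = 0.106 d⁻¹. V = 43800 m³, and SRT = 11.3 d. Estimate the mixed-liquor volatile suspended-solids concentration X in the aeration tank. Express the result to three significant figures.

X ≈ 1320 mg/L

X = Y·Q·ΔS·θ_c / [V·(1 + k_d θ_c)] = 0.330 × 42200 × (822 − 13.6) × 11.3 / [43800 × (1 + 0.106 × 11.3)] = 1322 mg/L.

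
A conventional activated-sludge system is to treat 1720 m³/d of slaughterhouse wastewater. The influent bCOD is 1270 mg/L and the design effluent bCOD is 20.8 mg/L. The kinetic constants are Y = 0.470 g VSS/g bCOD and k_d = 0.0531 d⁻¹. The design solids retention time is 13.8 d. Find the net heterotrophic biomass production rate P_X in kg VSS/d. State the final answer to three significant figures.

P_X ≈ 583 kg VSS/d

The observed yield is Y_obs = Y/(1 + k_d·θ_c) = 0.470 / (1 + 0.0531 × 13.8) = 0.470 / 1.733 = 0.2712 g VSS per g bCOD removed.
Mass of bCOD removed per day: Q(S₀ − S) = 1720 × 1249 g/m³ = 2149 kg/d.
So the net sludge growth is P_X = 0.2712 × 2149 = 582.8 kg VSS/d.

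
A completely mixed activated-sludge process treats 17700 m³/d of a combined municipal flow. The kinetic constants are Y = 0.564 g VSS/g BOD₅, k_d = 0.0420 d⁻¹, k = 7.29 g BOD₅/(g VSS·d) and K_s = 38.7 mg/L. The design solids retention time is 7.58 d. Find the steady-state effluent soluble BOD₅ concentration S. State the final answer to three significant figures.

Effluent substrate depends only on kinetics and SRT: S = K_s(1 + k_d θ_c) / [θ_c(Yk − k_d) − 1] = 38.7 × (1 + 0.0420 × 7.58) / [7.58 × (0.564 × 7.29 − 0.0420) − 1] = 51.02 / 29.85 = 1.709 mg/L.

S ≈ 1.71 mg/L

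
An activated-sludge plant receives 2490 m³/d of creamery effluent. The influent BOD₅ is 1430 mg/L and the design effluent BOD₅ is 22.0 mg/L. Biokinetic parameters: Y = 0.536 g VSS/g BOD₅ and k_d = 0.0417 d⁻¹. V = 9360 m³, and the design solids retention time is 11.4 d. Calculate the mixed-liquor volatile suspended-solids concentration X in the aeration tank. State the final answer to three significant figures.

X = Y·Q·ΔS·θ_c / [V·(1 + k_d θ_c)] = 0.536 × 2490 × (1430 − 22.0) × 11.4 / [9360 × (1 + 0.0417 × 11.4)] = 1551 mg/L.

X ≈ 1550 mg/L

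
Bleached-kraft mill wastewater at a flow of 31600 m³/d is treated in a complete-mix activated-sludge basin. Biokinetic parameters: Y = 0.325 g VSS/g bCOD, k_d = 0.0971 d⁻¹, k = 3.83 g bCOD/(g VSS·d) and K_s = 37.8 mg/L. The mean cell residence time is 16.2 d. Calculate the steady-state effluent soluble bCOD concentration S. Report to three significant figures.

S ≈ 5.53 mg/L

Effluent substrate depends only on kinetics and SRT: S = K_s(1 + k_d θ_c) / [θ_c(Yk − k_d) − 1] = 37.8 × (1 + 0.0971 × 16.2) / [16.2 × (0.325 × 3.83 − 0.0971) − 1] = 97.26 / 17.59 = 5.529 mg/L.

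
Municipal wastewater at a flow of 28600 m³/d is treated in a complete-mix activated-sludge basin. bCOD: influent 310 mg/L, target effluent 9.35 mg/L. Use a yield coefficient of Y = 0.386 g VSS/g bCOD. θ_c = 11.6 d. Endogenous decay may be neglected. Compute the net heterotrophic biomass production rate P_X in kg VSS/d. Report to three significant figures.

P_X ≈ 3320 kg VSS/d

With endogenous decay neglected, the observed yield equals the true yield: Y_obs = Y = 0.386 g VSS/g bCOD.
Mass of bCOD removed per day: Q(S₀ − S) = 28600 × 300.6 g/m³ = 8599 kg/d.
P_X = Y_obs · Q(S₀ − S) = 0.3860 × 8599 = 3319 kg VSS/d.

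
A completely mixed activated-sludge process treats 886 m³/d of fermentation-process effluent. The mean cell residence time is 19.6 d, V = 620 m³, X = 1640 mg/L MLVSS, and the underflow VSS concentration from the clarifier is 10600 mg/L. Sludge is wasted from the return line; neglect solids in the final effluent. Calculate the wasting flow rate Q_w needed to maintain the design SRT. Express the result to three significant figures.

θ_c = V·X/(Q_w·X_r) when wasting from the recycle, so Q_w = V·X/(θ_c·X_r) = 620.0 × 1640 / (19.6 × 10600) = 4.894 m³/d.

Q_w ≈ 4.89 m³/d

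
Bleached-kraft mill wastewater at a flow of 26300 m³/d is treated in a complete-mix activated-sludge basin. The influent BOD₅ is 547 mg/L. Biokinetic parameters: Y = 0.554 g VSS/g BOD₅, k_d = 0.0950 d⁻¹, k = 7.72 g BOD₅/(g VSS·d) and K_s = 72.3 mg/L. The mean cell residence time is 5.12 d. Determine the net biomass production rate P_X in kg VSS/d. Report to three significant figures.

From the Monod/SRT balance for a CMAS, S = K_s·(1+k_d θ_c)/[θ_c·(Y k − k_d) − 1] = 72.3 × (1 + 0.0950 × 5.12) / [5.12 × (0.554 × 7.72 − 0.0950) − 1] = 107.5 / 20.41 = 5.265 mg/L.
Correct the yield for decay: Y_obs = Y/(1 + k_d θ_c) = 0.554 / (1 + 0.0950 × 5.12) = 0.554 / 1.486 = 0.3727.
ΔS = 547 − 5.27 = 541.7 mg/L, so the substrate removal rate is 26300 × 541.7/1000 = 14247 kg BOD₅/d.
Net biomass production P_X = Y_obs × Q·(S₀ − S) = 0.3727 × 14247 = 5310 kg VSS/d.

P_X ≈ 5310 kg VSS/d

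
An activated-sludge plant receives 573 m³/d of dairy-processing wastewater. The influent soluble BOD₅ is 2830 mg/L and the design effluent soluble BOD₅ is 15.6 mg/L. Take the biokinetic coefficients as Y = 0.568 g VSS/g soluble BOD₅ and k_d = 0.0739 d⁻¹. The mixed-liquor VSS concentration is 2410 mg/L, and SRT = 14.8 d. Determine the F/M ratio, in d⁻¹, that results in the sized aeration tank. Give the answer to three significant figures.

F/M ≈ 0.250 d⁻¹

Steady-state biomass mass balance: V·X·(1 + k_d·θ_c) = Y·Q·(S₀ − S)·θ_c, so V = 0.568 × 573 × (2830 − 15.6) × 14.8 / [2410 × (1 + 0.0739 × 14.8)] = 1.36×10^7 / 5046 = 2687 m³.
F/M = Q·S₀ / (V·X) = 573 × 2830 / (2687 × 2410) = 0.2504 g soluble BOD₅·(g VSS·d)⁻¹.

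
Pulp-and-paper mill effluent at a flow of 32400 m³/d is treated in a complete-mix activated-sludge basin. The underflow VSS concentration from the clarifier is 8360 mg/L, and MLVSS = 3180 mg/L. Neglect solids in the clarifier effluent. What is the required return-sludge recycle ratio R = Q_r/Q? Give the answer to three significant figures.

R ≈ 0.614

Solids balance on the clarifier gives (1+R)X = R·X_r, so R = X/(X_r − X) = 3180 / (8360 − 3180) = 0.6139.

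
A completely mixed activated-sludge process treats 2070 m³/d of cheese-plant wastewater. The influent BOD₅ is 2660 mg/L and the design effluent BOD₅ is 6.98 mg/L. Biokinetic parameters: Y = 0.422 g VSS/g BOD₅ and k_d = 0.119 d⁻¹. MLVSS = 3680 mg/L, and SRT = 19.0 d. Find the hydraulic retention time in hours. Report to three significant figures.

Rearranging the biomass balance for a CMAS with decay, V = Y·Q·ΔS·θ_c / [X·(1+k_d θ_c)] = 0.422 × 2070 × (2660 − 6.98) × 19.0 / [3680 × (1 + 0.119 × 19.0)] = 4.4×10^7 / 12000 = 3669 m³.
Hydraulic retention time τ = V/Q = 3669 / 2070 = 1.773 d = 42.54 h.

τ ≈ 42.5 h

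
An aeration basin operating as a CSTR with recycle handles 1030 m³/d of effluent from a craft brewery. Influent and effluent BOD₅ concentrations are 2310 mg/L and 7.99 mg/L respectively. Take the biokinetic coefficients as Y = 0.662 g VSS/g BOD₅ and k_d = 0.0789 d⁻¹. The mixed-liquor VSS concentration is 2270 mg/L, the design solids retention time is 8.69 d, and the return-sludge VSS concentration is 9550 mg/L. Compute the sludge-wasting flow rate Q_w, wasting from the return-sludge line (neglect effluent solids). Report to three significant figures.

Steady-state biomass mass balance: V·X·(1 + k_d·θ_c) = Y·Q·(S₀ − S)·θ_c, so V = 0.662 × 1030 × (2310 − 7.99) × 8.69 / [2270 × (1 + 0.0789 × 8.69)] = 1.36×10^7 / 3826 = 3565 m³.
Wasting from the return line (neglecting effluent solids): Q_w = V·X / (θ_c·X_r) = 3565 × 2270 / (8.69 × 9550) = 97.51 m³/d.

Q_w ≈ 97.5 m³/d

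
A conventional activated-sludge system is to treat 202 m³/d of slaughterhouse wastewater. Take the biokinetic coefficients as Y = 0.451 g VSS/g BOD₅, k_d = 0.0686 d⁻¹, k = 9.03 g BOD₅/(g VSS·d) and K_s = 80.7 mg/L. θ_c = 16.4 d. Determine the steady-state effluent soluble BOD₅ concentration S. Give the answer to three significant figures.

S ≈ 2.65 mg/L

From the Monod/SRT balance for a CMAS, S = K_s·(1+k_d θ_c)/[θ_c·(Y k − k_d) − 1] = 80.7 × (1 + 0.0686 × 16.4) / [16.4 × (0.451 × 9.03 − 0.0686) − 1] = 171.5 / 64.66 = 2.652 mg/L.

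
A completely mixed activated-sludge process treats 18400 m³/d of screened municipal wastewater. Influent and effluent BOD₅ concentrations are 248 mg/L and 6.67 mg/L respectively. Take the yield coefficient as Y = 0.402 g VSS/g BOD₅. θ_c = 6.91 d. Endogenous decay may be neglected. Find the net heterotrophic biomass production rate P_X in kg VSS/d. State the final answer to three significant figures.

P_X ≈ 1790 kg VSS/d

With endogenous decay neglected, the observed yield equals the true yield: Y_obs = Y = 0.402 g VSS/g BOD₅.
Q·(S₀ − S) = 18400 × (248 − 6.67) × 10⁻³ = 4440 kg/d removed.
P_X = Y_obs · Q(S₀ − S) = 0.4020 × 4440 = 1785 kg VSS/d.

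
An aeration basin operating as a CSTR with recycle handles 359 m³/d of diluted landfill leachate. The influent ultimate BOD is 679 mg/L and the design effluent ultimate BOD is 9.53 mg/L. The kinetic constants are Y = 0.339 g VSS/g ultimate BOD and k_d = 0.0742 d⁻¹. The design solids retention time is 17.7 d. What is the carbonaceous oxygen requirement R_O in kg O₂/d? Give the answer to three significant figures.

R_O ≈ 190 kg O₂/d

The observed yield is Y_obs = Y/(1 + k_d·θ_c) = 0.339 / (1 + 0.0742 × 17.7) = 0.339 / 2.313 = 0.1465 g VSS per g ultimate BOD removed.
ΔS = 679 − 9.53 = 669.5 mg/L, so the substrate removal rate is 359 × 669.5/1000 = 240.3 kg ultimate BOD/d.
Net sludge production P_X = 0.1465 × 240.3 = 35.22 kg VSS/d.
R_O = Q·ΔS − 1.42 P_X = 240.3 − 50.01 = 190.3 kg O₂/d.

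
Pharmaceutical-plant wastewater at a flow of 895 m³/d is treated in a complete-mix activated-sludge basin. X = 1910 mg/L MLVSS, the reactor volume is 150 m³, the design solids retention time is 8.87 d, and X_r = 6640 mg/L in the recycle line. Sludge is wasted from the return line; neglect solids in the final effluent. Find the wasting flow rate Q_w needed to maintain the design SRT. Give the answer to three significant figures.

Wasting from the return line (neglecting effluent solids): Q_w = V·X / (θ_c·X_r) = 150.0 × 1910 / (8.87 × 6640) = 4.864 m³/d.

Q_w ≈ 4.86 m³/d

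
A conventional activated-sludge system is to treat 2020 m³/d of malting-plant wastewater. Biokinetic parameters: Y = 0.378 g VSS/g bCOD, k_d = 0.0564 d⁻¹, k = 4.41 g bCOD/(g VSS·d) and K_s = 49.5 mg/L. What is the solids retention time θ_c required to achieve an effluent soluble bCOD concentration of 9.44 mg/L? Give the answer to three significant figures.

θ_c ≈ 4.75 d

Specific growth rate at S = 9.44 mg/L: μ = YkS/(K_s+S) = 0.378·4.41·9.44/(49.5+9.44) = 0.2670 d⁻¹.
1/θ_c = 0.2670 − 0.0564 = 0.2106 d⁻¹, so θ_c = 4.749 d.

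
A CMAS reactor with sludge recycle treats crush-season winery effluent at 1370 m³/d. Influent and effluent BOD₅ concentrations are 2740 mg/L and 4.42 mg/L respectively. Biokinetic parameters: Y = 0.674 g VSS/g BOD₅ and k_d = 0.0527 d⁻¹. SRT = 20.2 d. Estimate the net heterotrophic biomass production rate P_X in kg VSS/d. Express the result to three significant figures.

P_X ≈ 1220 kg VSS/d

Y_obs = Y / (1 + k_d θ_c) = 0.674 / (1 + 0.0527 × 20.2) = 0.674 / 2.065 = 0.3265.
Mass of BOD₅ removed per day: Q(S₀ − S) = 1370 × 2736 g/m³ = 3748 kg/d.
Net biomass production P_X = Y_obs × Q·(S₀ − S) = 0.3265 × 3748 = 1224 kg VSS/d.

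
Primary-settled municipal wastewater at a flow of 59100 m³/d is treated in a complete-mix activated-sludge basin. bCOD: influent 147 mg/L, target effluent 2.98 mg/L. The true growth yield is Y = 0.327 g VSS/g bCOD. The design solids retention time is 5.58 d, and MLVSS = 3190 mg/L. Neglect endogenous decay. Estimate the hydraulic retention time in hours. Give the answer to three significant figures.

V·X = Y·Q·ΔS·θ_c gives V = 0.327 × 59100 × (147 − 2.98) × 5.58 / 3190 = 4869 m³.
HRT = V/Q = 4869 m³ / 59100 m³·d⁻¹ = 0.08238 d × 24 = 1.977 h.

τ ≈ 1.98 h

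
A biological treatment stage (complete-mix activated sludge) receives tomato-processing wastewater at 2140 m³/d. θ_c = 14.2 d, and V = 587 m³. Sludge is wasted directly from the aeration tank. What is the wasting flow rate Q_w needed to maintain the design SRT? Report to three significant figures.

For wasting at MLVSS concentration, Q_w = V/θ_c = 587.0/14.2 = 41.34 m³/d.

Q_w ≈ 41.3 m³/d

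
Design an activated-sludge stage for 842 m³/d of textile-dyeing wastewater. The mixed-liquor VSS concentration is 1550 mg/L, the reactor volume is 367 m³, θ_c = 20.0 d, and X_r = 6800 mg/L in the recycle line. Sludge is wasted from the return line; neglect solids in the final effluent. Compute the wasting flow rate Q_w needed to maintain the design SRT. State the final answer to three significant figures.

Q_w ≈ 4.18 m³/d

Q_w = (V·X)/(θ_c X_r) = 367.0 × 1550 / (20.0 × 6800) = 4.183 m³/d.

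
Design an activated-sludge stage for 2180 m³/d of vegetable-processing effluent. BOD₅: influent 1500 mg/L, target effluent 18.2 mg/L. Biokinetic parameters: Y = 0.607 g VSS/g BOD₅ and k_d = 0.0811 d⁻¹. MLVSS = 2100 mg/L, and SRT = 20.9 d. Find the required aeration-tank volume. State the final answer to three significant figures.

From the SRT design equation V = Y Q (S₀−S) θ_c / [X (1 + k_d θ_c)] = 0.607 × 2180 × (1500 − 18.2) × 20.9 / [2100 × (1 + 0.0811 × 20.9)] = 4.1×10^7 / 5659 = 7241 m³.

V ≈ 7240 m³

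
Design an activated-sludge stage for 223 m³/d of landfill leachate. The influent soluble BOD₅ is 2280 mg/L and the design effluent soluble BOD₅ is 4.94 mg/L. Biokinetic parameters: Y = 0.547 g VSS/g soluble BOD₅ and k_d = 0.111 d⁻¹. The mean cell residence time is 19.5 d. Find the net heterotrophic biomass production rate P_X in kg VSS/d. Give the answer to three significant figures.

The observed yield is Y_obs = Y/(1 + k_d·θ_c) = 0.547 / (1 + 0.111 × 19.5) = 0.547 / 3.164 = 0.1729 g VSS per g soluble BOD₅ removed.
Substrate removed = Q·(S₀ − S) = 223 m³/d × (2280 − 4.94) g/m³ = 5.07×10^5 g/d = 507.3 kg/d.
Biomass produced: P_X = Y_obs·Q·ΔS = 0.1729 × 507.3 ≈ 87.70 kg VSS/d.

P_X ≈ 87.7 kg VSS/d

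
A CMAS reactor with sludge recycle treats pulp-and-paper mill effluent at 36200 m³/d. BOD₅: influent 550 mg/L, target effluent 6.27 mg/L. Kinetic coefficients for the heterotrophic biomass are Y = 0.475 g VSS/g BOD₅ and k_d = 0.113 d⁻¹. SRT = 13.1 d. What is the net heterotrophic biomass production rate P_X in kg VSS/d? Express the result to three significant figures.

Observed yield with endogenous decay: Y_obs = Y / (1 + k_d·θ_c) = 0.475 / (1 + 0.113 × 13.1) = 0.475 / 2.480 = 0.1915 g VSS/g BOD₅.
Substrate removed = Q·(S₀ − S) = 36200 m³/d × (550 − 6.27) g/m³ = 1.97×10^7 g/d = 19683 kg/d.
Biomass produced: P_X = Y_obs·Q·ΔS = 0.1915 × 19683 ≈ 3769 kg VSS/d.

P_X ≈ 3770 kg VSS/d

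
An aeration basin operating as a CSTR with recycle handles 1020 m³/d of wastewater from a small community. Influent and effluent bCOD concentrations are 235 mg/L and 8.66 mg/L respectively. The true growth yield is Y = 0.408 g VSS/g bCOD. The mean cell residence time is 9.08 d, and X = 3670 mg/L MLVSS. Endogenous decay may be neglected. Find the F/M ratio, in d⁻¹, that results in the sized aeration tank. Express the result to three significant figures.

V·X = Y·Q·ΔS·θ_c gives V = 0.408 × 1020 × (235 − 8.66) × 9.08 / 3670 = 233.0 m³.
F/M = Q·S₀ / (V·X) = 1020 × 235 / (233.0 × 3670) = 0.2803 g bCOD·(g VSS·d)⁻¹.

F/M ≈ 0.280 d⁻¹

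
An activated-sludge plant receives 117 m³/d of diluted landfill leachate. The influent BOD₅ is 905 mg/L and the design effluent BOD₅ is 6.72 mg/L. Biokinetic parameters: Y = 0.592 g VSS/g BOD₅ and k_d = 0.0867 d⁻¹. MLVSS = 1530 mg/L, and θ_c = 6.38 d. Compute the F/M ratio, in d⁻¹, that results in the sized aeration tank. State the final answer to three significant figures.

F/M ≈ 0.414 d⁻¹

From the SRT design equation V = Y Q (S₀−S) θ_c / [X (1 + k_d θ_c)] = 0.592 × 117 × (905 − 6.72) × 6.38 / [1530 × (1 + 0.0867 × 6.38)] = 3.97×10^5 / 2376 = 167.0 m³.
F/M = applied load / biomass = Q·S₀/(V·X) = 117 × 905 / (167.0 × 1530) = 0.4143 d⁻¹.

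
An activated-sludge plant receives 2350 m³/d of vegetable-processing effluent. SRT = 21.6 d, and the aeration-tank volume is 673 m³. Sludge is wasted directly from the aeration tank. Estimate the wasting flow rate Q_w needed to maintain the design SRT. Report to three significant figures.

Q_w ≈ 31.2 m³/d

With mixed-liquor wasting, θ_c = V/Q_w, so Q_w = V/θ_c = 673.0/21.6 = 31.16 m³/d.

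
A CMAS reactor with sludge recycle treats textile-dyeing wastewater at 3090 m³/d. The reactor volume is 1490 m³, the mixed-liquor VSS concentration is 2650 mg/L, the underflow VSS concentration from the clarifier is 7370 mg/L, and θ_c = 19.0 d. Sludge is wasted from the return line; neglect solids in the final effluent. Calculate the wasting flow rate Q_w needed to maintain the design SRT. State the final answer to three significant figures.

Q_w ≈ 28.2 m³/d

θ_c = V·X/(Q_w·X_r) when wasting from the recycle, so Q_w = V·X/(θ_c·X_r) = 1490 × 2650 / (19.0 × 7370) = 28.20 m³/d.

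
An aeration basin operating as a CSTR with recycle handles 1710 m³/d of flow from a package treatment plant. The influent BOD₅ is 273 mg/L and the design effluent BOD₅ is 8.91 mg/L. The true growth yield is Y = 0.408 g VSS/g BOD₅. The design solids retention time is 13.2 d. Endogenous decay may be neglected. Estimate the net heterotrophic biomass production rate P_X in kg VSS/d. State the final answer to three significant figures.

P_X ≈ 184 kg VSS/d

Since k_d ≈ 0, Y_obs = Y = 0.408 g VSS/g BOD₅.
Substrate removed = Q·(S₀ − S) = 1710 m³/d × (273 − 8.91) g/m³ = 4.52×10^5 g/d = 451.6 kg/d.
P_X = Y_obs · Q(S₀ − S) = 0.4080 × 451.6 = 184.3 kg VSS/d.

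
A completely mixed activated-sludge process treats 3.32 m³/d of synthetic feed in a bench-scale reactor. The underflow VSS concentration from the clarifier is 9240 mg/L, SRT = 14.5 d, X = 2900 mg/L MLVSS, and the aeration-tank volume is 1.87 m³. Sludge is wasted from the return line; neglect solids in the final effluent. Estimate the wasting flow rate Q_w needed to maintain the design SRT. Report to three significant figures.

Q_w ≈ 0.0405 m³/d

Wasting from the return line (neglecting effluent solids): Q_w = V·X / (θ_c·X_r) = 1.870 × 2900 / (14.5 × 9240) = 0.04048 m³/d.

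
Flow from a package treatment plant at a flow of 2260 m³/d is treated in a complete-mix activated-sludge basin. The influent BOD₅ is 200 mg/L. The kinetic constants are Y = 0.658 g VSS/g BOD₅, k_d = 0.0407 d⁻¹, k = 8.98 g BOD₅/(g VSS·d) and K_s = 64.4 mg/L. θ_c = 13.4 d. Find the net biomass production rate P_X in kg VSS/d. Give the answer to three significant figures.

P_X ≈ 191 kg VSS/d

From the Monod/SRT balance for a CMAS, S = K_s·(1+k_d θ_c)/[θ_c·(Y k − k_d) − 1] = 64.4 × (1 + 0.0407 × 13.4) / [13.4 × (0.658 × 8.98 − 0.0407) − 1] = 99.52 / 77.63 = 1.282 mg/L.
Y_obs = Y / (1 + k_d θ_c) = 0.658 / (1 + 0.0407 × 13.4) = 0.658 / 1.545 = 0.4258.
Q·(S₀ − S) = 2260 × (200 − 1.28) × 10⁻³ = 449.1 kg/d removed.
P_X = Y_obs · Q(S₀ − S) = 0.4258 × 449.1 = 191.2 kg VSS/d.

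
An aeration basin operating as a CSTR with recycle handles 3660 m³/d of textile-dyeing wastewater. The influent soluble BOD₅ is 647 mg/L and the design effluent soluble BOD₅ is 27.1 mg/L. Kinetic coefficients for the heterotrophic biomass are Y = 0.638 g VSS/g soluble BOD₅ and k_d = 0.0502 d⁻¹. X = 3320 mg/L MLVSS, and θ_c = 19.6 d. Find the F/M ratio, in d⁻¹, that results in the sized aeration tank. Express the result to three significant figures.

From the SRT design equation V = Y Q (S₀−S) θ_c / [X (1 + k_d θ_c)] = 0.638 × 3660 × (647 − 27.1) × 19.6 / [3320 × (1 + 0.0502 × 19.6)] = 2.84×10^7 / 6587 = 4307 m³.
F/M = Q·S₀ / (V·X) = 3660 × 647 / (4307 × 3320) = 0.1656 g soluble BOD₅·(g VSS·d)⁻¹.

F/M ≈ 0.166 d⁻¹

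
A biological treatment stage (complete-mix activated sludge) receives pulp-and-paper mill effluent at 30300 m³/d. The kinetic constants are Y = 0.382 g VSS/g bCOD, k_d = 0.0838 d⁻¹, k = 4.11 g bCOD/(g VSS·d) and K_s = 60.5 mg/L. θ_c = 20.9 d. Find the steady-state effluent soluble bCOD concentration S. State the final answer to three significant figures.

S ≈ 5.54 mg/L

Effluent substrate depends only on kinetics and SRT: S = K_s(1 + k_d θ_c) / [θ_c(Yk − k_d) − 1] = 60.5 × (1 + 0.0838 × 20.9) / [20.9 × (0.382 × 4.11 − 0.0838) − 1] = 166.5 / 30.06 = 5.537 mg/L.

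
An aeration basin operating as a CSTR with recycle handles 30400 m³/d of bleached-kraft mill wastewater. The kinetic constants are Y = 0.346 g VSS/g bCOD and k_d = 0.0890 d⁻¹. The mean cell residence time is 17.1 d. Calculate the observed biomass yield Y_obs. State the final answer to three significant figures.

Observed yield with endogenous decay: Y_obs = Y / (1 + k_d·θ_c) = 0.346 / (1 + 0.0890 × 17.1) = 0.346 / 2.522 = 0.1372 g VSS/g bCOD.

Y_obs ≈ 0.137 g VSS/g bCOD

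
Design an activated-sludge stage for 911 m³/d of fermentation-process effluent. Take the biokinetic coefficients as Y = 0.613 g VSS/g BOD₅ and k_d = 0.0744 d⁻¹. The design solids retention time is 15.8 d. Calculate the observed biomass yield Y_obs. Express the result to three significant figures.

Y_obs ≈ 0.282 g VSS/g BOD₅

The observed yield is Y_obs = Y/(1 + k_d·θ_c) = 0.613 / (1 + 0.0744 × 15.8) = 0.613 / 2.176 = 0.2818 g VSS per g BOD₅ removed.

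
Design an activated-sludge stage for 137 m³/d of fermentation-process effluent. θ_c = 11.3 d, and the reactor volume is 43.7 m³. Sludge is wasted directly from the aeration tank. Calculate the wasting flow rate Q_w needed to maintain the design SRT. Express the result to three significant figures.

Q_w ≈ 3.87 m³/d

With mixed-liquor wasting, θ_c = V/Q_w, so Q_w = V/θ_c = 43.70/11.3 = 3.867 m³/d.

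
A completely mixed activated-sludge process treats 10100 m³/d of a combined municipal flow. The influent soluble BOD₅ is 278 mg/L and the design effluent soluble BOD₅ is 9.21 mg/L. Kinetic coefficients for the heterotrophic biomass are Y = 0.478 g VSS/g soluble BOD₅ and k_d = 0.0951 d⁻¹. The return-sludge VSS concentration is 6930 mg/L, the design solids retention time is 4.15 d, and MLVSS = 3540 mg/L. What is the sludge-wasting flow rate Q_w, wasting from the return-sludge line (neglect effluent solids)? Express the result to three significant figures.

From the SRT design equation V = Y Q (S₀−S) θ_c / [X (1 + k_d θ_c)] = 0.478 × 10100 × (278 − 9.21) × 4.15 / [3540 × (1 + 0.0951 × 4.15)] = 5.39×10^6 / 4937 = 1091 m³.
θ_c = V·X/(Q_w·X_r) when wasting from the recycle, so Q_w = V·X/(θ_c·X_r) = 1091 × 3540 / (4.15 × 6930) = 134.3 m³/d.

Q_w ≈ 134 m³/d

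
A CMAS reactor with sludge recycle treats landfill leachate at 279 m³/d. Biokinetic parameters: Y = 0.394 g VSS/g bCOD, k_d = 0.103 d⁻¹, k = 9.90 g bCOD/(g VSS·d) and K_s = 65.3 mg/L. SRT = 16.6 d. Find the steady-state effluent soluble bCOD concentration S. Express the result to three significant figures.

From the Monod/SRT balance for a CMAS, S = K_s·(1+k_d θ_c)/[θ_c·(Y k − k_d) − 1] = 65.3 × (1 + 0.103 × 16.6) / [16.6 × (0.394 × 9.90 − 0.103) − 1] = 176.9 / 62.04 = 2.852 mg/L.

S ≈ 2.85 mg/L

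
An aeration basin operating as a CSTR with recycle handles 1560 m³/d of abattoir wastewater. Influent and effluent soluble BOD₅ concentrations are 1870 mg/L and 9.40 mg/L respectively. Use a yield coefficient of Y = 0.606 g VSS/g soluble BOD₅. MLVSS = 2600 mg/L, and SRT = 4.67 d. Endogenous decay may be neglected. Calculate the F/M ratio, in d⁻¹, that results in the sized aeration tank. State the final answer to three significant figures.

F/M ≈ 0.355 d⁻¹

With k_d = 0 the design equation reduces to V = Y Q (S₀−S) θ_c / X = 0.606 × 1560 × (1870 − 9.40) × 4.67 / 2600 = 3159 m³.
Food-to-microorganism ratio F/M = Q S₀ / (V X) = 1560 × 1870 / (3159 × 2600) = 0.3551 d⁻¹.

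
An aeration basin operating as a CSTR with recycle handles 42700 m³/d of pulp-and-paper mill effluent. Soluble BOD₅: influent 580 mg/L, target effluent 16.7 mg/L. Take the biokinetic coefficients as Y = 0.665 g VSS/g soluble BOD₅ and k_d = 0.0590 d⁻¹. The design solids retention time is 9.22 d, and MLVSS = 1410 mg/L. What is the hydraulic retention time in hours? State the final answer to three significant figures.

From the SRT design equation V = Y Q (S₀−S) θ_c / [X (1 + k_d θ_c)] = 0.665 × 42700 × (580 − 16.7) × 9.22 / [1410 × (1 + 0.0590 × 9.22)] = 1.47×10^8 / 2177 = 67742 m³.
HRT = V/Q = 67742 m³ / 42700 m³·d⁻¹ = 1.586 d × 24 = 38.08 h.

τ ≈ 38.1 h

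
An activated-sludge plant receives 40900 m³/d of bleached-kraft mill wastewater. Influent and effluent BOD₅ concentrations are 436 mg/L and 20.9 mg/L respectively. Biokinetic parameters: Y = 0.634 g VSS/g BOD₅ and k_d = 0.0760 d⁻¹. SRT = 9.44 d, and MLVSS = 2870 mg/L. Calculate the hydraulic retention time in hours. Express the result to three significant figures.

τ ≈ 12.1 h

Rearranging the biomass balance for a CMAS with decay, V = Y·Q·ΔS·θ_c / [X·(1+k_d θ_c)] = 0.634 × 40900 × (436 − 20.9) × 9.44 / [2870 × (1 + 0.0760 × 9.44)] = 1.02×10^8 / 4929 = 20615 m³.
Hydraulic retention time τ = V/Q = 20615 / 40900 = 0.5040 d = 12.10 h.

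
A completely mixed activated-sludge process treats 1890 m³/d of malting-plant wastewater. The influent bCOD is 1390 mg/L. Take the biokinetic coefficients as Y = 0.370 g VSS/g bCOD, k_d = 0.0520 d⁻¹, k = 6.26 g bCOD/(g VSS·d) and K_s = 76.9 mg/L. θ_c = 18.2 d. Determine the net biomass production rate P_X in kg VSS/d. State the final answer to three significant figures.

P_X ≈ 498 kg VSS/d

Effluent substrate depends only on kinetics and SRT: S = K_s(1 + k_d θ_c) / [θ_c(Yk − k_d) − 1] = 76.9 × (1 + 0.0520 × 18.2) / [18.2 × (0.370 × 6.26 − 0.0520) − 1] = 149.7 / 40.21 = 3.723 mg/L.
Observed yield with endogenous decay: Y_obs = Y / (1 + k_d·θ_c) = 0.370 / (1 + 0.0520 × 18.2) = 0.370 / 1.946 = 0.1901 g VSS/g bCOD.
Substrate removed = Q·(S₀ − S) = 1890 m³/d × (1390 − 3.72) g/m³ = 2.62×10^6 g/d = 2620 kg/d.
Net biomass production P_X = Y_obs × Q·(S₀ − S) = 0.1901 × 2620 = 498.1 kg VSS/d.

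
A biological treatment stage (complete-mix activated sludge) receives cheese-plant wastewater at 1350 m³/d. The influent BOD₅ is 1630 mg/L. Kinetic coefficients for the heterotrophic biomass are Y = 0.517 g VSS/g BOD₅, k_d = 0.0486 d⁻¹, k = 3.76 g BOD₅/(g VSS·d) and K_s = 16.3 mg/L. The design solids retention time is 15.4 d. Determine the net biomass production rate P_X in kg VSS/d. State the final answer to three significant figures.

From the Monod/SRT balance for a CMAS, S = K_s·(1+k_d θ_c)/[θ_c·(Y k − k_d) − 1] = 16.3 × (1 + 0.0486 × 15.4) / [15.4 × (0.517 × 3.76 − 0.0486) − 1] = 28.50 / 28.19 = 1.011 mg/L.
Y_obs = Y / (1 + k_d θ_c) = 0.517 / (1 + 0.0486 × 15.4) = 0.517 / 1.748 = 0.2957.
ΔS = 1630 − 1.01 = 1629 mg/L, so the substrate removal rate is 1350 × 1629/1000 = 2199 kg BOD₅/d.
Biomass produced: P_X = Y_obs·Q·ΔS = 0.2957 × 2199 ≈ 650.3 kg VSS/d.

P_X ≈ 650 kg VSS/d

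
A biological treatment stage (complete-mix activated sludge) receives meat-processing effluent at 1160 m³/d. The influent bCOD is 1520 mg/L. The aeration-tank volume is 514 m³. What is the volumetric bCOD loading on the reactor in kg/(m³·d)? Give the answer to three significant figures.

L_v ≈ 3.43 kg bCOD/(m³·d)

Applied bCOD load per unit volume = Q·S₀/V = (1160 × 1520/1000)/514.0 = 3.430 kg bCOD·m⁻³·d⁻¹.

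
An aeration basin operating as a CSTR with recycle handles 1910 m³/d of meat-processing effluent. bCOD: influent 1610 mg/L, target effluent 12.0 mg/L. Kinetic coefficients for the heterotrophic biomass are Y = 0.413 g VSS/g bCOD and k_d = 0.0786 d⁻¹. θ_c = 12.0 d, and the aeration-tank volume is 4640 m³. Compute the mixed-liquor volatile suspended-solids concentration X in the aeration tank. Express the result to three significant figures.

X ≈ 1680 mg/L

From V·X·(1 + k_d·θ_c) = Y·Q·(S₀ − S)·θ_c: X = 0.413 × 1910 × (1610 − 12.0) × 12.0 / [4640 × (1 + 0.0786 × 12.0)] = 1678 mg/L.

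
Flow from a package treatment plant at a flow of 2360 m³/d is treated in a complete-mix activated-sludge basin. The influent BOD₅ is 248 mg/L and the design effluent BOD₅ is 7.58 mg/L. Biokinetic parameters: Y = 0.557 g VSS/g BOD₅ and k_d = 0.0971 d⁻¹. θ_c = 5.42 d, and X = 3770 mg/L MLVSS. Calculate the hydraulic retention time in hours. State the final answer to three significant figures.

τ ≈ 3.03 h

From the SRT design equation V = Y Q (S₀−S) θ_c / [X (1 + k_d θ_c)] = 0.557 × 2360 × (248 − 7.58) × 5.42 / [3770 × (1 + 0.0971 × 5.42)] = 1.71×10^6 / 5754 = 297.7 m³.
τ = V/Q = 297.7/2360 = 0.1261 d, or 3.027 h.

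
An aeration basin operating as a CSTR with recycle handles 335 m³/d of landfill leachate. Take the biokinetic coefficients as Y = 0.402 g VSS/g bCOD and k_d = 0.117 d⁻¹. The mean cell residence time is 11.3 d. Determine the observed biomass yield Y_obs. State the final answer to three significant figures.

Y_obs ≈ 0.173 g VSS/g bCOD

Observed yield with endogenous decay: Y_obs = Y / (1 + k_d·θ_c) = 0.402 / (1 + 0.117 × 11.3) = 0.402 / 2.322 = 0.1731 g VSS/g bCOD.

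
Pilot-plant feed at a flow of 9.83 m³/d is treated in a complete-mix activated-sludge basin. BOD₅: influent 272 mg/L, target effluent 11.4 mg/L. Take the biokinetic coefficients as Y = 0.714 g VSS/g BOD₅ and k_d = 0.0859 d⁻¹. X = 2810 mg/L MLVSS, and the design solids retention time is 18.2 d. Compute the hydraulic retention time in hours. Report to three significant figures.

τ ≈ 11.3 h

Steady-state biomass mass balance: V·X·(1 + k_d·θ_c) = Y·Q·(S₀ − S)·θ_c, so V = 0.714 × 9.83 × (272 − 11.4) × 18.2 / [2810 × (1 + 0.0859 × 18.2)] = 3.33×10^4 / 7203 = 4.621 m³.
Hydraulic retention time τ = V/Q = 4.621 / 9.83 = 0.4701 d = 11.28 h.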